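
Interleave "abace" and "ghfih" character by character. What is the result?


Interleaving "abace" and "ghfih":
  Position 0: 'a' from first, 'g' from second => "ag"
  Position 1: 'b' from first, 'h' from second => "bh"
  Position 2: 'a' from first, 'f' from second => "af"
  Position 3: 'c' from first, 'i' from second => "ci"
  Position 4: 'e' from first, 'h' from second => "eh"
Result: agbhafcieh

agbhafcieh


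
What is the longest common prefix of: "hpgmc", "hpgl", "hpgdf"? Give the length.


Words: hpgmc, hpgl, hpgdf
  Position 0: all 'h' => match
  Position 1: all 'p' => match
  Position 2: all 'g' => match
  Position 3: ('m', 'l', 'd') => mismatch, stop
LCP = "hpg" (length 3)

3


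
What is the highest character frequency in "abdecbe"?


Input: abdecbe
Character counts:
  'a': 1
  'b': 2
  'c': 1
  'd': 1
  'e': 2
Maximum frequency: 2

2


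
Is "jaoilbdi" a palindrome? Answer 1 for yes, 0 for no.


Input: jaoilbdi
Reversed: idblioaj
  Compare pos 0 ('j') with pos 7 ('i'): MISMATCH
  Compare pos 1 ('a') with pos 6 ('d'): MISMATCH
  Compare pos 2 ('o') with pos 5 ('b'): MISMATCH
  Compare pos 3 ('i') with pos 4 ('l'): MISMATCH
Result: not a palindrome

0


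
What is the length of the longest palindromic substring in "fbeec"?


Input: "fbeec"
Checking substrings for palindromes:
  [2:4] "ee" (len 2) => palindrome
Longest palindromic substring: "ee" with length 2

2


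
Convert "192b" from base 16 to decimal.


Input: "192b" in base 16
Positional expansion:
  Digit '1' (value 1) x 16^3 = 4096
  Digit '9' (value 9) x 16^2 = 2304
  Digit '2' (value 2) x 16^1 = 32
  Digit 'b' (value 11) x 16^0 = 11
Sum = 6443

6443


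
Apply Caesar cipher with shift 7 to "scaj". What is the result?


Caesar cipher: shift "scaj" by 7
  's' (pos 18) + 7 = pos 25 = 'z'
  'c' (pos 2) + 7 = pos 9 = 'j'
  'a' (pos 0) + 7 = pos 7 = 'h'
  'j' (pos 9) + 7 = pos 16 = 'q'
Result: zjhq

zjhq


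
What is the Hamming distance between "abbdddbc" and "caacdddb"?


Comparing "abbdddbc" and "caacdddb" position by position:
  Position 0: 'a' vs 'c' => differ
  Position 1: 'b' vs 'a' => differ
  Position 2: 'b' vs 'a' => differ
  Position 3: 'd' vs 'c' => differ
  Position 4: 'd' vs 'd' => same
  Position 5: 'd' vs 'd' => same
  Position 6: 'b' vs 'd' => differ
  Position 7: 'c' vs 'b' => differ
Total differences (Hamming distance): 6

6


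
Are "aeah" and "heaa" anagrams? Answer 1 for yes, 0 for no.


Strings: "aeah", "heaa"
Sorted first:  aaeh
Sorted second: aaeh
Sorted forms match => anagrams

1


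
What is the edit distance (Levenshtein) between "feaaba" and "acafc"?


Computing edit distance: "feaaba" -> "acafc"
DP table:
           a    c    a    f    c
      0    1    2    3    4    5
  f   1    1    2    3    3    4
  e   2    2    2    3    4    4
  a   3    2    3    2    3    4
  a   4    3    3    3    3    4
  b   5    4    4    4    4    4
  a   6    5    5    4    5    5
Edit distance = dp[6][5] = 5

5


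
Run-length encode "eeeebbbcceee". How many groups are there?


Input: eeeebbbcceee
Scanning for consecutive runs:
  Group 1: 'e' x 4 (positions 0-3)
  Group 2: 'b' x 3 (positions 4-6)
  Group 3: 'c' x 2 (positions 7-8)
  Group 4: 'e' x 3 (positions 9-11)
Total groups: 4

4


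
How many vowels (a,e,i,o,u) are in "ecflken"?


Input: ecflken
Checking each character:
  'e' at position 0: vowel (running total: 1)
  'c' at position 1: consonant
  'f' at position 2: consonant
  'l' at position 3: consonant
  'k' at position 4: consonant
  'e' at position 5: vowel (running total: 2)
  'n' at position 6: consonant
Total vowels: 2

2


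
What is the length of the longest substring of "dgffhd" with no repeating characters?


Input: "dgffhd"
Sliding window (track last position of each char):
  Position 0 ('d'): window [0,0] length 1 -- new best
  Position 1 ('g'): window [0,1] length 2 -- new best
  Position 2 ('f'): window [0,2] length 3 -- new best
  Position 3 ('f'): repeat (last at 2), move window start to 3
  Position 3 ('f'): window [3,3] length 1
  Position 4 ('h'): window [3,4] length 2
  Position 5 ('d'): window [3,5] length 3
Longest substring with no repeats: "dgf" with length 3

3


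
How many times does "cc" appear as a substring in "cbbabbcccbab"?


Searching for "cc" in "cbbabbcccbab"
Scanning each position:
  Position 0: "cb" => no
  Position 1: "bb" => no
  Position 2: "ba" => no
  Position 3: "ab" => no
  Position 4: "bb" => no
  Position 5: "bc" => no
  Position 6: "cc" => MATCH
  Position 7: "cc" => MATCH
  Position 8: "cb" => no
  Position 9: "ba" => no
  Position 10: "ab" => no
Total occurrences: 2

2


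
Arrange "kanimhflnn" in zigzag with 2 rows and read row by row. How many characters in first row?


Zigzag "kanimhflnn" into 2 rows:
Placing characters:
  'k' => row 0
  'a' => row 1
  'n' => row 0
  'i' => row 1
  'm' => row 0
  'h' => row 1
  'f' => row 0
  'l' => row 1
  'n' => row 0
  'n' => row 1
Rows:
  Row 0: "knmfn"
  Row 1: "aihln"
First row length: 5

5


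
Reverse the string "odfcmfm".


Input: odfcmfm
Reading characters right to left:
  Position 6: 'm'
  Position 5: 'f'
  Position 4: 'm'
  Position 3: 'c'
  Position 2: 'f'
  Position 1: 'd'
  Position 0: 'o'
Reversed: mfmcfdo

mfmcfdo


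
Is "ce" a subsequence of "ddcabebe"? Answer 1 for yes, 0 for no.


Check if "ce" is a subsequence of "ddcabebe"
Greedy scan:
  Position 0 ('d'): no match needed
  Position 1 ('d'): no match needed
  Position 2 ('c'): matches sub[0] = 'c'
  Position 3 ('a'): no match needed
  Position 4 ('b'): no match needed
  Position 5 ('e'): matches sub[1] = 'e'
  Position 6 ('b'): no match needed
  Position 7 ('e'): no match needed
All 2 characters matched => is a subsequence

1


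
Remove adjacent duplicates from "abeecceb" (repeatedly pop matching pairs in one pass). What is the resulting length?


Input: abeecceb
Stack-based adjacent duplicate removal:
  Read 'a': push. Stack: a
  Read 'b': push. Stack: ab
  Read 'e': push. Stack: abe
  Read 'e': matches stack top 'e' => pop. Stack: ab
  Read 'c': push. Stack: abc
  Read 'c': matches stack top 'c' => pop. Stack: ab
  Read 'e': push. Stack: abe
  Read 'b': push. Stack: abeb
Final stack: "abeb" (length 4)

4


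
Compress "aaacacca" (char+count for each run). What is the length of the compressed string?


Input: aaacacca
Runs:
  'a' x 3 => "a3"
  'c' x 1 => "c1"
  'a' x 1 => "a1"
  'c' x 2 => "c2"
  'a' x 1 => "a1"
Compressed: "a3c1a1c2a1"
Compressed length: 10

10


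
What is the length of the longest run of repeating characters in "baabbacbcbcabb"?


Input: "baabbacbcbcabb"
Scanning for longest run:
  Position 1 ('a'): new char, reset run to 1
  Position 2 ('a'): continues run of 'a', length=2
  Position 3 ('b'): new char, reset run to 1
  Position 4 ('b'): continues run of 'b', length=2
  Position 5 ('a'): new char, reset run to 1
  Position 6 ('c'): new char, reset run to 1
  Position 7 ('b'): new char, reset run to 1
  Position 8 ('c'): new char, reset run to 1
  Position 9 ('b'): new char, reset run to 1
  Position 10 ('c'): new char, reset run to 1
  Position 11 ('a'): new char, reset run to 1
  Position 12 ('b'): new char, reset run to 1
  Position 13 ('b'): continues run of 'b', length=2
Longest run: 'a' with length 2

2


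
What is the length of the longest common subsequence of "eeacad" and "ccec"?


LCS of "eeacad" and "ccec"
DP table:
           c    c    e    c
      0    0    0    0    0
  e   0    0    0    1    1
  e   0    0    0    1    1
  a   0    0    0    1    1
  c   0    1    1    1    2
  a   0    1    1    1    2
  d   0    1    1    1    2
LCS length = dp[6][4] = 2

2


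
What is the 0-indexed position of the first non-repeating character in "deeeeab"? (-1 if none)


Input: deeeeab
Character frequencies:
  'a': 1
  'b': 1
  'd': 1
  'e': 4
Scanning left to right for freq == 1:
  Position 0 ('d'): unique! => answer = 0

0


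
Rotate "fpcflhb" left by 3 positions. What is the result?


Input: "fpcflhb", rotate left by 3
First 3 characters: "fpc"
Remaining characters: "flhb"
Concatenate remaining + first: "flhb" + "fpc" = "flhbfpc"

flhbfpc


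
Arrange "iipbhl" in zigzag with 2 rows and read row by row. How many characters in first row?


Zigzag "iipbhl" into 2 rows:
Placing characters:
  'i' => row 0
  'i' => row 1
  'p' => row 0
  'b' => row 1
  'h' => row 0
  'l' => row 1
Rows:
  Row 0: "iph"
  Row 1: "ibl"
First row length: 3

3


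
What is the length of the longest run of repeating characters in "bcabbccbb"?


Input: "bcabbccbb"
Scanning for longest run:
  Position 1 ('c'): new char, reset run to 1
  Position 2 ('a'): new char, reset run to 1
  Position 3 ('b'): new char, reset run to 1
  Position 4 ('b'): continues run of 'b', length=2
  Position 5 ('c'): new char, reset run to 1
  Position 6 ('c'): continues run of 'c', length=2
  Position 7 ('b'): new char, reset run to 1
  Position 8 ('b'): continues run of 'b', length=2
Longest run: 'b' with length 2

2


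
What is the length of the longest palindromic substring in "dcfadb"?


Input: "dcfadb"
Checking substrings for palindromes:
  No multi-char palindromic substrings found
Longest palindromic substring: "d" with length 1

1


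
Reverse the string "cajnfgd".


Input: cajnfgd
Reading characters right to left:
  Position 6: 'd'
  Position 5: 'g'
  Position 4: 'f'
  Position 3: 'n'
  Position 2: 'j'
  Position 1: 'a'
  Position 0: 'c'
Reversed: dgfnjac

dgfnjac


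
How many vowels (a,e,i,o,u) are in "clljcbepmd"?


Input: clljcbepmd
Checking each character:
  'c' at position 0: consonant
  'l' at position 1: consonant
  'l' at position 2: consonant
  'j' at position 3: consonant
  'c' at position 4: consonant
  'b' at position 5: consonant
  'e' at position 6: vowel (running total: 1)
  'p' at position 7: consonant
  'm' at position 8: consonant
  'd' at position 9: consonant
Total vowels: 1

1


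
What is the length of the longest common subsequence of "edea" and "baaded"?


LCS of "edea" and "baaded"
DP table:
           b    a    a    d    e    d
      0    0    0    0    0    0    0
  e   0    0    0    0    0    1    1
  d   0    0    0    0    1    1    2
  e   0    0    0    0    1    2    2
  a   0    0    1    1    1    2    2
LCS length = dp[4][6] = 2

2


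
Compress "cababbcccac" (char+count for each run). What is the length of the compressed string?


Input: cababbcccac
Runs:
  'c' x 1 => "c1"
  'a' x 1 => "a1"
  'b' x 1 => "b1"
  'a' x 1 => "a1"
  'b' x 2 => "b2"
  'c' x 3 => "c3"
  'a' x 1 => "a1"
  'c' x 1 => "c1"
Compressed: "c1a1b1a1b2c3a1c1"
Compressed length: 16

16


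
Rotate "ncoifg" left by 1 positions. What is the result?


Input: "ncoifg", rotate left by 1
First 1 characters: "n"
Remaining characters: "coifg"
Concatenate remaining + first: "coifg" + "n" = "coifgn"

coifgn


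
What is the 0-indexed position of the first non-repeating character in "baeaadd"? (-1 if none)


Input: baeaadd
Character frequencies:
  'a': 3
  'b': 1
  'd': 2
  'e': 1
Scanning left to right for freq == 1:
  Position 0 ('b'): unique! => answer = 0

0


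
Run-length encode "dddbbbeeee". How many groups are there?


Input: dddbbbeeee
Scanning for consecutive runs:
  Group 1: 'd' x 3 (positions 0-2)
  Group 2: 'b' x 3 (positions 3-5)
  Group 3: 'e' x 4 (positions 6-9)
Total groups: 3

3


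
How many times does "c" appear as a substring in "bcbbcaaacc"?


Searching for "c" in "bcbbcaaacc"
Scanning each position:
  Position 0: "b" => no
  Position 1: "c" => MATCH
  Position 2: "b" => no
  Position 3: "b" => no
  Position 4: "c" => MATCH
  Position 5: "a" => no
  Position 6: "a" => no
  Position 7: "a" => no
  Position 8: "c" => MATCH
  Position 9: "c" => MATCH
Total occurrences: 4

4


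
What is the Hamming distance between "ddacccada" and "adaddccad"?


Comparing "ddacccada" and "adaddccad" position by position:
  Position 0: 'd' vs 'a' => differ
  Position 1: 'd' vs 'd' => same
  Position 2: 'a' vs 'a' => same
  Position 3: 'c' vs 'd' => differ
  Position 4: 'c' vs 'd' => differ
  Position 5: 'c' vs 'c' => same
  Position 6: 'a' vs 'c' => differ
  Position 7: 'd' vs 'a' => differ
  Position 8: 'a' vs 'd' => differ
Total differences (Hamming distance): 6

6


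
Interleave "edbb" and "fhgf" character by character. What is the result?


Interleaving "edbb" and "fhgf":
  Position 0: 'e' from first, 'f' from second => "ef"
  Position 1: 'd' from first, 'h' from second => "dh"
  Position 2: 'b' from first, 'g' from second => "bg"
  Position 3: 'b' from first, 'f' from second => "bf"
Result: efdhbgbf

efdhbgbf


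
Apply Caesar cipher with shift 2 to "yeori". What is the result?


Caesar cipher: shift "yeori" by 2
  'y' (pos 24) + 2 = pos 0 = 'a'
  'e' (pos 4) + 2 = pos 6 = 'g'
  'o' (pos 14) + 2 = pos 16 = 'q'
  'r' (pos 17) + 2 = pos 19 = 't'
  'i' (pos 8) + 2 = pos 10 = 'k'
Result: agqtk

agqtk


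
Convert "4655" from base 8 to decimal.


Input: "4655" in base 8
Positional expansion:
  Digit '4' (value 4) x 8^3 = 2048
  Digit '6' (value 6) x 8^2 = 384
  Digit '5' (value 5) x 8^1 = 40
  Digit '5' (value 5) x 8^0 = 5
Sum = 2477

2477


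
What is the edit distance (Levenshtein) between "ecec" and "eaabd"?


Computing edit distance: "ecec" -> "eaabd"
DP table:
           e    a    a    b    d
      0    1    2    3    4    5
  e   1    0    1    2    3    4
  c   2    1    1    2    3    4
  e   3    2    2    2    3    4
  c   4    3    3    3    3    4
Edit distance = dp[4][5] = 4

4


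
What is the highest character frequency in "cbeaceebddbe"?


Input: cbeaceebddbe
Character counts:
  'a': 1
  'b': 3
  'c': 2
  'd': 2
  'e': 4
Maximum frequency: 4

4


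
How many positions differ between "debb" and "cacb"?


Comparing "debb" and "cacb" position by position:
  Position 0: 'd' vs 'c' => DIFFER
  Position 1: 'e' vs 'a' => DIFFER
  Position 2: 'b' vs 'c' => DIFFER
  Position 3: 'b' vs 'b' => same
Positions that differ: 3

3


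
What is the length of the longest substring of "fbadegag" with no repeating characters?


Input: "fbadegag"
Sliding window (track last position of each char):
  Position 0 ('f'): window [0,0] length 1 -- new best
  Position 1 ('b'): window [0,1] length 2 -- new best
  Position 2 ('a'): window [0,2] length 3 -- new best
  Position 3 ('d'): window [0,3] length 4 -- new best
  Position 4 ('e'): window [0,4] length 5 -- new best
  Position 5 ('g'): window [0,5] length 6 -- new best
  Position 6 ('a'): repeat (last at 2), move window start to 3
  Position 6 ('a'): window [3,6] length 4
  Position 7 ('g'): repeat (last at 5), move window start to 6
  Position 7 ('g'): window [6,7] length 2
Longest substring with no repeats: "fbadeg" with length 6

6


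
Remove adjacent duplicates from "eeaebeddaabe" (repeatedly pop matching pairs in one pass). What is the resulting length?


Input: eeaebeddaabe
Stack-based adjacent duplicate removal:
  Read 'e': push. Stack: e
  Read 'e': matches stack top 'e' => pop. Stack: (empty)
  Read 'a': push. Stack: a
  Read 'e': push. Stack: ae
  Read 'b': push. Stack: aeb
  Read 'e': push. Stack: aebe
  Read 'd': push. Stack: aebed
  Read 'd': matches stack top 'd' => pop. Stack: aebe
  Read 'a': push. Stack: aebea
  Read 'a': matches stack top 'a' => pop. Stack: aebe
  Read 'b': push. Stack: aebeb
  Read 'e': push. Stack: aebebe
Final stack: "aebebe" (length 6)

6


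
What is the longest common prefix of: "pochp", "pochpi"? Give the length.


Words: pochp, pochpi
  Position 0: all 'p' => match
  Position 1: all 'o' => match
  Position 2: all 'c' => match
  Position 3: all 'h' => match
  Position 4: all 'p' => match
LCP = "pochp" (length 5)

5


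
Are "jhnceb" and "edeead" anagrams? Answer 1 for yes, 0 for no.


Strings: "jhnceb", "edeead"
Sorted first:  bcehjn
Sorted second: addeee
Differ at position 0: 'b' vs 'a' => not anagrams

0


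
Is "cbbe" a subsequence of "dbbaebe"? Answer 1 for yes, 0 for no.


Check if "cbbe" is a subsequence of "dbbaebe"
Greedy scan:
  Position 0 ('d'): no match needed
  Position 1 ('b'): no match needed
  Position 2 ('b'): no match needed
  Position 3 ('a'): no match needed
  Position 4 ('e'): no match needed
  Position 5 ('b'): no match needed
  Position 6 ('e'): no match needed
Only matched 0/4 characters => not a subsequence

0


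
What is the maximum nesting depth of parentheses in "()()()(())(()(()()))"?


Input: "()()()(())(()(()()))"
Tracking depth:
  Position 0 '(': depth becomes 1
  Position 1 ')': depth becomes 0
  Position 2 '(': depth becomes 1
  Position 3 ')': depth becomes 0
  Position 4 '(': depth becomes 1
  Position 5 ')': depth becomes 0
  Position 6 '(': depth becomes 1
  Position 7 '(': depth becomes 2
  Position 8 ')': depth becomes 1
  Position 9 ')': depth becomes 0
  Position 10 '(': depth becomes 1
  Position 11 '(': depth becomes 2
  Position 12 ')': depth becomes 1
  Position 13 '(': depth becomes 2
  Position 14 '(': depth becomes 3
  Position 15 ')': depth becomes 2
  Position 16 '(': depth becomes 3
  Position 17 ')': depth becomes 2
  Position 18 ')': depth becomes 1
  Position 19 ')': depth becomes 0
Maximum depth reached: 3

3


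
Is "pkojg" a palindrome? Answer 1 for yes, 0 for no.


Input: pkojg
Reversed: gjokp
  Compare pos 0 ('p') with pos 4 ('g'): MISMATCH
  Compare pos 1 ('k') with pos 3 ('j'): MISMATCH
Result: not a palindrome

0


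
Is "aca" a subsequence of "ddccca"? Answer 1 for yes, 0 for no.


Check if "aca" is a subsequence of "ddccca"
Greedy scan:
  Position 0 ('d'): no match needed
  Position 1 ('d'): no match needed
  Position 2 ('c'): no match needed
  Position 3 ('c'): no match needed
  Position 4 ('c'): no match needed
  Position 5 ('a'): matches sub[0] = 'a'
Only matched 1/3 characters => not a subsequence

0


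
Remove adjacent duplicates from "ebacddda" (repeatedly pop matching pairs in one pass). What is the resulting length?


Input: ebacddda
Stack-based adjacent duplicate removal:
  Read 'e': push. Stack: e
  Read 'b': push. Stack: eb
  Read 'a': push. Stack: eba
  Read 'c': push. Stack: ebac
  Read 'd': push. Stack: ebacd
  Read 'd': matches stack top 'd' => pop. Stack: ebac
  Read 'd': push. Stack: ebacd
  Read 'a': push. Stack: ebacda
Final stack: "ebacda" (length 6)

6


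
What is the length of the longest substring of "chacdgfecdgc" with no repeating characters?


Input: "chacdgfecdgc"
Sliding window (track last position of each char):
  Position 0 ('c'): window [0,0] length 1 -- new best
  Position 1 ('h'): window [0,1] length 2 -- new best
  Position 2 ('a'): window [0,2] length 3 -- new best
  Position 3 ('c'): repeat (last at 0), move window start to 1
  Position 3 ('c'): window [1,3] length 3
  Position 4 ('d'): window [1,4] length 4 -- new best
  Position 5 ('g'): window [1,5] length 5 -- new best
  Position 6 ('f'): window [1,6] length 6 -- new best
  Position 7 ('e'): window [1,7] length 7 -- new best
  Position 8 ('c'): repeat (last at 3), move window start to 4
  Position 8 ('c'): window [4,8] length 5
  Position 9 ('d'): repeat (last at 4), move window start to 5
  Position 9 ('d'): window [5,9] length 5
  Position 10 ('g'): repeat (last at 5), move window start to 6
  Position 10 ('g'): window [6,10] length 5
  Position 11 ('c'): repeat (last at 8), move window start to 9
  Position 11 ('c'): window [9,11] length 3
Longest substring with no repeats: "hacdgfe" with length 7

7


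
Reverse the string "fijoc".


Input: fijoc
Reading characters right to left:
  Position 4: 'c'
  Position 3: 'o'
  Position 2: 'j'
  Position 1: 'i'
  Position 0: 'f'
Reversed: cojif

cojif


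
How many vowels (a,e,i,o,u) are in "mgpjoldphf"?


Input: mgpjoldphf
Checking each character:
  'm' at position 0: consonant
  'g' at position 1: consonant
  'p' at position 2: consonant
  'j' at position 3: consonant
  'o' at position 4: vowel (running total: 1)
  'l' at position 5: consonant
  'd' at position 6: consonant
  'p' at position 7: consonant
  'h' at position 8: consonant
  'f' at position 9: consonant
Total vowels: 1

1


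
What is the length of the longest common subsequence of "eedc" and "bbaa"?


LCS of "eedc" and "bbaa"
DP table:
           b    b    a    a
      0    0    0    0    0
  e   0    0    0    0    0
  e   0    0    0    0    0
  d   0    0    0    0    0
  c   0    0    0    0    0
LCS length = dp[4][4] = 0

0


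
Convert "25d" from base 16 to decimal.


Input: "25d" in base 16
Positional expansion:
  Digit '2' (value 2) x 16^2 = 512
  Digit '5' (value 5) x 16^1 = 80
  Digit 'd' (value 13) x 16^0 = 13
Sum = 605

605


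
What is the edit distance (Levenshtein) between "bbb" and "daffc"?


Computing edit distance: "bbb" -> "daffc"
DP table:
           d    a    f    f    c
      0    1    2    3    4    5
  b   1    1    2    3    4    5
  b   2    2    2    3    4    5
  b   3    3    3    3    4    5
Edit distance = dp[3][5] = 5

5


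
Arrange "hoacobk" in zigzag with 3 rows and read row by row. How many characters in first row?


Zigzag "hoacobk" into 3 rows:
Placing characters:
  'h' => row 0
  'o' => row 1
  'a' => row 2
  'c' => row 1
  'o' => row 0
  'b' => row 1
  'k' => row 2
Rows:
  Row 0: "ho"
  Row 1: "ocb"
  Row 2: "ak"
First row length: 2

2


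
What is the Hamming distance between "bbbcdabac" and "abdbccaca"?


Comparing "bbbcdabac" and "abdbccaca" position by position:
  Position 0: 'b' vs 'a' => differ
  Position 1: 'b' vs 'b' => same
  Position 2: 'b' vs 'd' => differ
  Position 3: 'c' vs 'b' => differ
  Position 4: 'd' vs 'c' => differ
  Position 5: 'a' vs 'c' => differ
  Position 6: 'b' vs 'a' => differ
  Position 7: 'a' vs 'c' => differ
  Position 8: 'c' vs 'a' => differ
Total differences (Hamming distance): 8

8


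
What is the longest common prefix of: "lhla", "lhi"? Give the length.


Words: lhla, lhi
  Position 0: all 'l' => match
  Position 1: all 'h' => match
  Position 2: ('l', 'i') => mismatch, stop
LCP = "lh" (length 2)

2


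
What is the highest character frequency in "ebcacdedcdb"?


Input: ebcacdedcdb
Character counts:
  'a': 1
  'b': 2
  'c': 3
  'd': 3
  'e': 2
Maximum frequency: 3

3


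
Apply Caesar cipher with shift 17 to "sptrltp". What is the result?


Caesar cipher: shift "sptrltp" by 17
  's' (pos 18) + 17 = pos 9 = 'j'
  'p' (pos 15) + 17 = pos 6 = 'g'
  't' (pos 19) + 17 = pos 10 = 'k'
  'r' (pos 17) + 17 = pos 8 = 'i'
  'l' (pos 11) + 17 = pos 2 = 'c'
  't' (pos 19) + 17 = pos 10 = 'k'
  'p' (pos 15) + 17 = pos 6 = 'g'
Result: jgkickg

jgkickg


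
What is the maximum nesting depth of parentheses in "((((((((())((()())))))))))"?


Input: "((((((((())((()())))))))))"
Tracking depth:
  Position 0 '(': depth becomes 1
  Position 1 '(': depth becomes 2
  Position 2 '(': depth becomes 3
  Position 3 '(': depth becomes 4
  Position 4 '(': depth becomes 5
  Position 5 '(': depth becomes 6
  Position 6 '(': depth becomes 7
  Position 7 '(': depth becomes 8
  Position 8 '(': depth becomes 9
  Position 9 ')': depth becomes 8
  Position 10 ')': depth becomes 7
  Position 11 '(': depth becomes 8
  Position 12 '(': depth becomes 9
  Position 13 '(': depth becomes 10
  Position 14 ')': depth becomes 9
  Position 15 '(': depth becomes 10
  Position 16 ')': depth becomes 9
  Position 17 ')': depth becomes 8
  Position 18 ')': depth becomes 7
  Position 19 ')': depth becomes 6
  Position 20 ')': depth becomes 5
  Position 21 ')': depth becomes 4
  Position 22 ')': depth becomes 3
  Position 23 ')': depth becomes 2
  Position 24 ')': depth becomes 1
  Position 25 ')': depth becomes 0
Maximum depth reached: 10

10


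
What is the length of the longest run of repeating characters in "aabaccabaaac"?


Input: "aabaccabaaac"
Scanning for longest run:
  Position 1 ('a'): continues run of 'a', length=2
  Position 2 ('b'): new char, reset run to 1
  Position 3 ('a'): new char, reset run to 1
  Position 4 ('c'): new char, reset run to 1
  Position 5 ('c'): continues run of 'c', length=2
  Position 6 ('a'): new char, reset run to 1
  Position 7 ('b'): new char, reset run to 1
  Position 8 ('a'): new char, reset run to 1
  Position 9 ('a'): continues run of 'a', length=2
  Position 10 ('a'): continues run of 'a', length=3
  Position 11 ('c'): new char, reset run to 1
Longest run: 'a' with length 3

3


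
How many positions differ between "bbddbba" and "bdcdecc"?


Comparing "bbddbba" and "bdcdecc" position by position:
  Position 0: 'b' vs 'b' => same
  Position 1: 'b' vs 'd' => DIFFER
  Position 2: 'd' vs 'c' => DIFFER
  Position 3: 'd' vs 'd' => same
  Position 4: 'b' vs 'e' => DIFFER
  Position 5: 'b' vs 'c' => DIFFER
  Position 6: 'a' vs 'c' => DIFFER
Positions that differ: 5

5


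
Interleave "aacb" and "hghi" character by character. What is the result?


Interleaving "aacb" and "hghi":
  Position 0: 'a' from first, 'h' from second => "ah"
  Position 1: 'a' from first, 'g' from second => "ag"
  Position 2: 'c' from first, 'h' from second => "ch"
  Position 3: 'b' from first, 'i' from second => "bi"
Result: ahagchbi

ahagchbi


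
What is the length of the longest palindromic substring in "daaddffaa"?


Input: "daaddffaa"
Checking substrings for palindromes:
  [0:4] "daad" (len 4) => palindrome
  [1:3] "aa" (len 2) => palindrome
  [3:5] "dd" (len 2) => palindrome
  [5:7] "ff" (len 2) => palindrome
  [7:9] "aa" (len 2) => palindrome
Longest palindromic substring: "daad" with length 4

4


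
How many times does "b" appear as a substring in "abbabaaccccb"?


Searching for "b" in "abbabaaccccb"
Scanning each position:
  Position 0: "a" => no
  Position 1: "b" => MATCH
  Position 2: "b" => MATCH
  Position 3: "a" => no
  Position 4: "b" => MATCH
  Position 5: "a" => no
  Position 6: "a" => no
  Position 7: "c" => no
  Position 8: "c" => no
  Position 9: "c" => no
  Position 10: "c" => no
  Position 11: "b" => MATCH
Total occurrences: 4

4


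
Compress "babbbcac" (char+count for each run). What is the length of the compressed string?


Input: babbbcac
Runs:
  'b' x 1 => "b1"
  'a' x 1 => "a1"
  'b' x 3 => "b3"
  'c' x 1 => "c1"
  'a' x 1 => "a1"
  'c' x 1 => "c1"
Compressed: "b1a1b3c1a1c1"
Compressed length: 12

12


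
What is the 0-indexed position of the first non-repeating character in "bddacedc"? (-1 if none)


Input: bddacedc
Character frequencies:
  'a': 1
  'b': 1
  'c': 2
  'd': 3
  'e': 1
Scanning left to right for freq == 1:
  Position 0 ('b'): unique! => answer = 0

0


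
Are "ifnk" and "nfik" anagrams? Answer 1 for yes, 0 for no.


Strings: "ifnk", "nfik"
Sorted first:  fikn
Sorted second: fikn
Sorted forms match => anagrams

1


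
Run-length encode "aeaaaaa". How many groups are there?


Input: aeaaaaa
Scanning for consecutive runs:
  Group 1: 'a' x 1 (positions 0-0)
  Group 2: 'e' x 1 (positions 1-1)
  Group 3: 'a' x 5 (positions 2-6)
Total groups: 3

3


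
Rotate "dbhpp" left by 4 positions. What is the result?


Input: "dbhpp", rotate left by 4
First 4 characters: "dbhp"
Remaining characters: "p"
Concatenate remaining + first: "p" + "dbhp" = "pdbhp"

pdbhp


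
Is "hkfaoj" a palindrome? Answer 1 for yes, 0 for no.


Input: hkfaoj
Reversed: joafkh
  Compare pos 0 ('h') with pos 5 ('j'): MISMATCH
  Compare pos 1 ('k') with pos 4 ('o'): MISMATCH
  Compare pos 2 ('f') with pos 3 ('a'): MISMATCH
Result: not a palindrome

0


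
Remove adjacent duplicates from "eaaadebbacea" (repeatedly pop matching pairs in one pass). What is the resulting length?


Input: eaaadebbacea
Stack-based adjacent duplicate removal:
  Read 'e': push. Stack: e
  Read 'a': push. Stack: ea
  Read 'a': matches stack top 'a' => pop. Stack: e
  Read 'a': push. Stack: ea
  Read 'd': push. Stack: ead
  Read 'e': push. Stack: eade
  Read 'b': push. Stack: eadeb
  Read 'b': matches stack top 'b' => pop. Stack: eade
  Read 'a': push. Stack: eadea
  Read 'c': push. Stack: eadeac
  Read 'e': push. Stack: eadeace
  Read 'a': push. Stack: eadeacea
Final stack: "eadeacea" (length 8)

8


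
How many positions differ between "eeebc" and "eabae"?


Comparing "eeebc" and "eabae" position by position:
  Position 0: 'e' vs 'e' => same
  Position 1: 'e' vs 'a' => DIFFER
  Position 2: 'e' vs 'b' => DIFFER
  Position 3: 'b' vs 'a' => DIFFER
  Position 4: 'c' vs 'e' => DIFFER
Positions that differ: 4

4


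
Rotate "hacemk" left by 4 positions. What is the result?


Input: "hacemk", rotate left by 4
First 4 characters: "hace"
Remaining characters: "mk"
Concatenate remaining + first: "mk" + "hace" = "mkhace"

mkhace


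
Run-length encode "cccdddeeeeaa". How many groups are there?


Input: cccdddeeeeaa
Scanning for consecutive runs:
  Group 1: 'c' x 3 (positions 0-2)
  Group 2: 'd' x 3 (positions 3-5)
  Group 3: 'e' x 4 (positions 6-9)
  Group 4: 'a' x 2 (positions 10-11)
Total groups: 4

4


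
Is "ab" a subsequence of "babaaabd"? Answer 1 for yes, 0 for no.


Check if "ab" is a subsequence of "babaaabd"
Greedy scan:
  Position 0 ('b'): no match needed
  Position 1 ('a'): matches sub[0] = 'a'
  Position 2 ('b'): matches sub[1] = 'b'
  Position 3 ('a'): no match needed
  Position 4 ('a'): no match needed
  Position 5 ('a'): no match needed
  Position 6 ('b'): no match needed
  Position 7 ('d'): no match needed
All 2 characters matched => is a subsequence

1


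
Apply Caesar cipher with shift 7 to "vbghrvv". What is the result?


Caesar cipher: shift "vbghrvv" by 7
  'v' (pos 21) + 7 = pos 2 = 'c'
  'b' (pos 1) + 7 = pos 8 = 'i'
  'g' (pos 6) + 7 = pos 13 = 'n'
  'h' (pos 7) + 7 = pos 14 = 'o'
  'r' (pos 17) + 7 = pos 24 = 'y'
  'v' (pos 21) + 7 = pos 2 = 'c'
  'v' (pos 21) + 7 = pos 2 = 'c'
Result: cinoycc

cinoycc


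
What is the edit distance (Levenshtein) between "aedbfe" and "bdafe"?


Computing edit distance: "aedbfe" -> "bdafe"
DP table:
           b    d    a    f    e
      0    1    2    3    4    5
  a   1    1    2    2    3    4
  e   2    2    2    3    3    3
  d   3    3    2    3    4    4
  b   4    3    3    3    4    5
  f   5    4    4    4    3    4
  e   6    5    5    5    4    3
Edit distance = dp[6][5] = 3

3


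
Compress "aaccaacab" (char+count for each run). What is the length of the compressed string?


Input: aaccaacab
Runs:
  'a' x 2 => "a2"
  'c' x 2 => "c2"
  'a' x 2 => "a2"
  'c' x 1 => "c1"
  'a' x 1 => "a1"
  'b' x 1 => "b1"
Compressed: "a2c2a2c1a1b1"
Compressed length: 12

12


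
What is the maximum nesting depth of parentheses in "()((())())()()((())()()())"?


Input: "()((())())()()((())()()())"
Tracking depth:
  Position 0 '(': depth becomes 1
  Position 1 ')': depth becomes 0
  Position 2 '(': depth becomes 1
  Position 3 '(': depth becomes 2
  Position 4 '(': depth becomes 3
  Position 5 ')': depth becomes 2
  Position 6 ')': depth becomes 1
  Position 7 '(': depth becomes 2
  Position 8 ')': depth becomes 1
  Position 9 ')': depth becomes 0
  Position 10 '(': depth becomes 1
  Position 11 ')': depth becomes 0
  Position 12 '(': depth becomes 1
  Position 13 ')': depth becomes 0
  Position 14 '(': depth becomes 1
  Position 15 '(': depth becomes 2
  Position 16 '(': depth becomes 3
  Position 17 ')': depth becomes 2
  Position 18 ')': depth becomes 1
  Position 19 '(': depth becomes 2
  Position 20 ')': depth becomes 1
  Position 21 '(': depth becomes 2
  Position 22 ')': depth becomes 1
  Position 23 '(': depth becomes 2
  Position 24 ')': depth becomes 1
  Position 25 ')': depth becomes 0
Maximum depth reached: 3

3


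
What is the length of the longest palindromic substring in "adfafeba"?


Input: "adfafeba"
Checking substrings for palindromes:
  [2:5] "faf" (len 3) => palindrome
Longest palindromic substring: "faf" with length 3

3


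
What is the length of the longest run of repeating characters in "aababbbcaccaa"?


Input: "aababbbcaccaa"
Scanning for longest run:
  Position 1 ('a'): continues run of 'a', length=2
  Position 2 ('b'): new char, reset run to 1
  Position 3 ('a'): new char, reset run to 1
  Position 4 ('b'): new char, reset run to 1
  Position 5 ('b'): continues run of 'b', length=2
  Position 6 ('b'): continues run of 'b', length=3
  Position 7 ('c'): new char, reset run to 1
  Position 8 ('a'): new char, reset run to 1
  Position 9 ('c'): new char, reset run to 1
  Position 10 ('c'): continues run of 'c', length=2
  Position 11 ('a'): new char, reset run to 1
  Position 12 ('a'): continues run of 'a', length=2
Longest run: 'b' with length 3

3


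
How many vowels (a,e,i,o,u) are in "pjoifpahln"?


Input: pjoifpahln
Checking each character:
  'p' at position 0: consonant
  'j' at position 1: consonant
  'o' at position 2: vowel (running total: 1)
  'i' at position 3: vowel (running total: 2)
  'f' at position 4: consonant
  'p' at position 5: consonant
  'a' at position 6: vowel (running total: 3)
  'h' at position 7: consonant
  'l' at position 8: consonant
  'n' at position 9: consonant
Total vowels: 3

3


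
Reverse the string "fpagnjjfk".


Input: fpagnjjfk
Reading characters right to left:
  Position 8: 'k'
  Position 7: 'f'
  Position 6: 'j'
  Position 5: 'j'
  Position 4: 'n'
  Position 3: 'g'
  Position 2: 'a'
  Position 1: 'p'
  Position 0: 'f'
Reversed: kfjjngapf

kfjjngapf


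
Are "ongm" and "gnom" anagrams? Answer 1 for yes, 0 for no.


Strings: "ongm", "gnom"
Sorted first:  gmno
Sorted second: gmno
Sorted forms match => anagrams

1


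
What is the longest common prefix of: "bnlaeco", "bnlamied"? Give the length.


Words: bnlaeco, bnlamied
  Position 0: all 'b' => match
  Position 1: all 'n' => match
  Position 2: all 'l' => match
  Position 3: all 'a' => match
  Position 4: ('e', 'm') => mismatch, stop
LCP = "bnla" (length 4)

4


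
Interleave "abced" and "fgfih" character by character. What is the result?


Interleaving "abced" and "fgfih":
  Position 0: 'a' from first, 'f' from second => "af"
  Position 1: 'b' from first, 'g' from second => "bg"
  Position 2: 'c' from first, 'f' from second => "cf"
  Position 3: 'e' from first, 'i' from second => "ei"
  Position 4: 'd' from first, 'h' from second => "dh"
Result: afbgcfeidh

afbgcfeidh


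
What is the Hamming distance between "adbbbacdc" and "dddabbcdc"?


Comparing "adbbbacdc" and "dddabbcdc" position by position:
  Position 0: 'a' vs 'd' => differ
  Position 1: 'd' vs 'd' => same
  Position 2: 'b' vs 'd' => differ
  Position 3: 'b' vs 'a' => differ
  Position 4: 'b' vs 'b' => same
  Position 5: 'a' vs 'b' => differ
  Position 6: 'c' vs 'c' => same
  Position 7: 'd' vs 'd' => same
  Position 8: 'c' vs 'c' => same
Total differences (Hamming distance): 4

4


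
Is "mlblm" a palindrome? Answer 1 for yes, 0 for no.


Input: mlblm
Reversed: mlblm
  Compare pos 0 ('m') with pos 4 ('m'): match
  Compare pos 1 ('l') with pos 3 ('l'): match
Result: palindrome

1


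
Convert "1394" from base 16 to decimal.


Input: "1394" in base 16
Positional expansion:
  Digit '1' (value 1) x 16^3 = 4096
  Digit '3' (value 3) x 16^2 = 768
  Digit '9' (value 9) x 16^1 = 144
  Digit '4' (value 4) x 16^0 = 4
Sum = 5012

5012


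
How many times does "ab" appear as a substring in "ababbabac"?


Searching for "ab" in "ababbabac"
Scanning each position:
  Position 0: "ab" => MATCH
  Position 1: "ba" => no
  Position 2: "ab" => MATCH
  Position 3: "bb" => no
  Position 4: "ba" => no
  Position 5: "ab" => MATCH
  Position 6: "ba" => no
  Position 7: "ac" => no
Total occurrences: 3

3


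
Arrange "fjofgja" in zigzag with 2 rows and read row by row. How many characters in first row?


Zigzag "fjofgja" into 2 rows:
Placing characters:
  'f' => row 0
  'j' => row 1
  'o' => row 0
  'f' => row 1
  'g' => row 0
  'j' => row 1
  'a' => row 0
Rows:
  Row 0: "foga"
  Row 1: "jfj"
First row length: 4

4


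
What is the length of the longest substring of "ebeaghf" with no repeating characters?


Input: "ebeaghf"
Sliding window (track last position of each char):
  Position 0 ('e'): window [0,0] length 1 -- new best
  Position 1 ('b'): window [0,1] length 2 -- new best
  Position 2 ('e'): repeat (last at 0), move window start to 1
  Position 2 ('e'): window [1,2] length 2
  Position 3 ('a'): window [1,3] length 3 -- new best
  Position 4 ('g'): window [1,4] length 4 -- new best
  Position 5 ('h'): window [1,5] length 5 -- new best
  Position 6 ('f'): window [1,6] length 6 -- new best
Longest substring with no repeats: "beaghf" with length 6

6


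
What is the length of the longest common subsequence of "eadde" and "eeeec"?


LCS of "eadde" and "eeeec"
DP table:
           e    e    e    e    c
      0    0    0    0    0    0
  e   0    1    1    1    1    1
  a   0    1    1    1    1    1
  d   0    1    1    1    1    1
  d   0    1    1    1    1    1
  e   0    1    2    2    2    2
LCS length = dp[5][5] = 2

2


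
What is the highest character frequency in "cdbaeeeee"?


Input: cdbaeeeee
Character counts:
  'a': 1
  'b': 1
  'c': 1
  'd': 1
  'e': 5
Maximum frequency: 5

5


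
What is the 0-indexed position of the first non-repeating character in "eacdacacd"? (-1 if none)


Input: eacdacacd
Character frequencies:
  'a': 3
  'c': 3
  'd': 2
  'e': 1
Scanning left to right for freq == 1:
  Position 0 ('e'): unique! => answer = 0

0


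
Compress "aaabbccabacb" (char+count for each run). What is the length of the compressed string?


Input: aaabbccabacb
Runs:
  'a' x 3 => "a3"
  'b' x 2 => "b2"
  'c' x 2 => "c2"
  'a' x 1 => "a1"
  'b' x 1 => "b1"
  'a' x 1 => "a1"
  'c' x 1 => "c1"
  'b' x 1 => "b1"
Compressed: "a3b2c2a1b1a1c1b1"
Compressed length: 16

16


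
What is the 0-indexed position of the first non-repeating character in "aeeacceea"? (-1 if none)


Input: aeeacceea
Character frequencies:
  'a': 3
  'c': 2
  'e': 4
Scanning left to right for freq == 1:
  Position 0 ('a'): freq=3, skip
  Position 1 ('e'): freq=4, skip
  Position 2 ('e'): freq=4, skip
  Position 3 ('a'): freq=3, skip
  Position 4 ('c'): freq=2, skip
  Position 5 ('c'): freq=2, skip
  Position 6 ('e'): freq=4, skip
  Position 7 ('e'): freq=4, skip
  Position 8 ('a'): freq=3, skip
  No unique character found => answer = -1

-1


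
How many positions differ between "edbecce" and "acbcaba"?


Comparing "edbecce" and "acbcaba" position by position:
  Position 0: 'e' vs 'a' => DIFFER
  Position 1: 'd' vs 'c' => DIFFER
  Position 2: 'b' vs 'b' => same
  Position 3: 'e' vs 'c' => DIFFER
  Position 4: 'c' vs 'a' => DIFFER
  Position 5: 'c' vs 'b' => DIFFER
  Position 6: 'e' vs 'a' => DIFFER
Positions that differ: 6

6


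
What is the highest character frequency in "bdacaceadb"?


Input: bdacaceadb
Character counts:
  'a': 3
  'b': 2
  'c': 2
  'd': 2
  'e': 1
Maximum frequency: 3

3


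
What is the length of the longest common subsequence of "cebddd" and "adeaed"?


LCS of "cebddd" and "adeaed"
DP table:
           a    d    e    a    e    d
      0    0    0    0    0    0    0
  c   0    0    0    0    0    0    0
  e   0    0    0    1    1    1    1
  b   0    0    0    1    1    1    1
  d   0    0    1    1    1    1    2
  d   0    0    1    1    1    1    2
  d   0    0    1    1    1    1    2
LCS length = dp[6][6] = 2

2


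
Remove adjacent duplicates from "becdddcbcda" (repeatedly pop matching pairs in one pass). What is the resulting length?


Input: becdddcbcda
Stack-based adjacent duplicate removal:
  Read 'b': push. Stack: b
  Read 'e': push. Stack: be
  Read 'c': push. Stack: bec
  Read 'd': push. Stack: becd
  Read 'd': matches stack top 'd' => pop. Stack: bec
  Read 'd': push. Stack: becd
  Read 'c': push. Stack: becdc
  Read 'b': push. Stack: becdcb
  Read 'c': push. Stack: becdcbc
  Read 'd': push. Stack: becdcbcd
  Read 'a': push. Stack: becdcbcda
Final stack: "becdcbcda" (length 9)

9


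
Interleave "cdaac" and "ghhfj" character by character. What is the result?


Interleaving "cdaac" and "ghhfj":
  Position 0: 'c' from first, 'g' from second => "cg"
  Position 1: 'd' from first, 'h' from second => "dh"
  Position 2: 'a' from first, 'h' from second => "ah"
  Position 3: 'a' from first, 'f' from second => "af"
  Position 4: 'c' from first, 'j' from second => "cj"
Result: cgdhahafcj

cgdhahafcj
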